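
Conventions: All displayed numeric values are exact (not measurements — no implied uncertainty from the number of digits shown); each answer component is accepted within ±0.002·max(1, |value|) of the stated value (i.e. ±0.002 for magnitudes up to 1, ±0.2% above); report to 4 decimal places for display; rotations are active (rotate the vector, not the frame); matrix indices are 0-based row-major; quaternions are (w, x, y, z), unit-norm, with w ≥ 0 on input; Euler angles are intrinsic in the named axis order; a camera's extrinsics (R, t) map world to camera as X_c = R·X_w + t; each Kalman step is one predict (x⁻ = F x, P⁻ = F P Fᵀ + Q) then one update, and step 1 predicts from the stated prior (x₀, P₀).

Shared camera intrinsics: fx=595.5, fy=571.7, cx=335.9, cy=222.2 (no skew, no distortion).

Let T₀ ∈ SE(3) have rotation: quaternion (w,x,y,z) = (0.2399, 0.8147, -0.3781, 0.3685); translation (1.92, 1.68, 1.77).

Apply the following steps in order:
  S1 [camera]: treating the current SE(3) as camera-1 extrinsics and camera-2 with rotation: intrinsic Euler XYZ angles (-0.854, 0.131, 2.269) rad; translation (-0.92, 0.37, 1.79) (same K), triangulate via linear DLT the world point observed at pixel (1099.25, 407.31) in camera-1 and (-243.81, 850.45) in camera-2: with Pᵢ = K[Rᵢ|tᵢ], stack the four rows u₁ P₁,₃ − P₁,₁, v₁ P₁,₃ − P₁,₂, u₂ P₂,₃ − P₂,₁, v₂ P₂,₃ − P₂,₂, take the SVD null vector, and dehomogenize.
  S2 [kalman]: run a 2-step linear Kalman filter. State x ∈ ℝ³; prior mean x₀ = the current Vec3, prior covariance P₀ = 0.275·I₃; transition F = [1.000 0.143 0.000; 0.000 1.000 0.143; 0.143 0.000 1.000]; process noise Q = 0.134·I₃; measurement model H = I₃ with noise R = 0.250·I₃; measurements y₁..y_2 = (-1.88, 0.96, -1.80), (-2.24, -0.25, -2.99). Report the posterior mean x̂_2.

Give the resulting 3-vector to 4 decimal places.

after S1 (triangulate): (1.2440, -0.1626, 0.7408)
after S2 (kf_track): (-1.5789, -0.0627, -2.0833)

result = (-1.5789, -0.0627, -2.0833)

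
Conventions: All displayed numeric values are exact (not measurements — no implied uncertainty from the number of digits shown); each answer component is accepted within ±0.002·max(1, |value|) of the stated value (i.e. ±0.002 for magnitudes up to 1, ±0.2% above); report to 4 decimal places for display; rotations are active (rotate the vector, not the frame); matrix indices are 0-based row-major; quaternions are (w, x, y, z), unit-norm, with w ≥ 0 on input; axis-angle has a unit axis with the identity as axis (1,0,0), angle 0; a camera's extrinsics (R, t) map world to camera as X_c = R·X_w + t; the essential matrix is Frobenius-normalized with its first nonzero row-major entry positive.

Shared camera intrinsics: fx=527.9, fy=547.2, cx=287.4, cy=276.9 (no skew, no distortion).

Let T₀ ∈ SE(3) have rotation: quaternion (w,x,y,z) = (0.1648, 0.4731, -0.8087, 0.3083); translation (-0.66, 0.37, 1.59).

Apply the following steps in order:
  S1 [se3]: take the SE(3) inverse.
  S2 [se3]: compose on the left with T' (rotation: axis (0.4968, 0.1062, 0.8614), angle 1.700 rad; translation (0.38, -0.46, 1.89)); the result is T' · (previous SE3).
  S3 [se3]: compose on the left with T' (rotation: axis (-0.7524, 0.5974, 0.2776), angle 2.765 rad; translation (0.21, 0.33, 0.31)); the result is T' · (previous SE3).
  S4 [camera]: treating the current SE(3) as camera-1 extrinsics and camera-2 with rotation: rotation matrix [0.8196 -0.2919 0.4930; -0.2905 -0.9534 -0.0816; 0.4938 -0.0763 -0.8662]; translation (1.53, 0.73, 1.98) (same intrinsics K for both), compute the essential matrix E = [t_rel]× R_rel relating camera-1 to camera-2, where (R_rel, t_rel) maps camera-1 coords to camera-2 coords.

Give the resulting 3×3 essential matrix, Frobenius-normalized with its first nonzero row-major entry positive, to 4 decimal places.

matrix = [0.1717 0.0105 0.0786; 0.6136 -0.1701 -0.2835; 0.2984 0.1869 0.5954]

after S1 (invert_se3): R=[-0.4980 -0.6636 0.5582; -0.8668 0.3623 -0.3427; 0.0252 -0.6546 -0.7556], t=(-0.9708, -0.1612, 1.4602)
after S2 (compose_se3): R=[0.6290 -0.7723 -0.0887; -0.3642 -0.3935 0.8441; -0.6868 -0.4987 -0.5288], t=(1.2219, -1.8969, 2.4620)
after S3 (compose_se3): R=[0.5813 0.3475 -0.7358; -0.8034 0.3885 -0.4512; 0.1291 0.8534 0.5050], t=(1.7960, 1.3213, -2.4567)
after S4 (essential): [0.1717 0.0105 0.0786; 0.6136 -0.1701 -0.2835; 0.2984 0.1869 0.5954]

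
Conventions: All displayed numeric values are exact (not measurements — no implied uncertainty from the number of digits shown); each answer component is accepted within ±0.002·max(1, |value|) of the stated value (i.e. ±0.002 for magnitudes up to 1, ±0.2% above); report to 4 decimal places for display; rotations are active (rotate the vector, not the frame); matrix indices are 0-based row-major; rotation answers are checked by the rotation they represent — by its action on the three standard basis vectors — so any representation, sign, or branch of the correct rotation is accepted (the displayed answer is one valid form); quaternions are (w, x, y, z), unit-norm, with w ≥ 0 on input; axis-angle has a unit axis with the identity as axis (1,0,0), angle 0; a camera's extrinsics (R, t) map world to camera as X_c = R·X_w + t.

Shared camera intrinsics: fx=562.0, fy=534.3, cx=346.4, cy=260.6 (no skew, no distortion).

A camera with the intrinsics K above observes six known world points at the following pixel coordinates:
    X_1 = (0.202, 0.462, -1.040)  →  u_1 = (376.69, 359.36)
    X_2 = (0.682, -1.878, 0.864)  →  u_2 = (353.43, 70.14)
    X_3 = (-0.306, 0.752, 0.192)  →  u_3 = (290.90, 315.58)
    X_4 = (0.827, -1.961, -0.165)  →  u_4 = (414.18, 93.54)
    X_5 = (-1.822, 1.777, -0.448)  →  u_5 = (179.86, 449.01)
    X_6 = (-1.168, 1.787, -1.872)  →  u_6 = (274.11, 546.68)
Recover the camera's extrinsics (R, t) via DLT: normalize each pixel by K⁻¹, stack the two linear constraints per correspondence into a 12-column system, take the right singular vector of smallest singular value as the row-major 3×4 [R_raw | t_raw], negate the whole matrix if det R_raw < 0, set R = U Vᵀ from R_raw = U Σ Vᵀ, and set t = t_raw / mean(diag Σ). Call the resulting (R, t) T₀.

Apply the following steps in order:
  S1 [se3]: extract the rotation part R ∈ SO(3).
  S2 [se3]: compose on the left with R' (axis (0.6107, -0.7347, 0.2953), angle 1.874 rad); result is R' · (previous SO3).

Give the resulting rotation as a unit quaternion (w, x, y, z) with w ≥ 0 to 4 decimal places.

rotation (quat) = (0.2996, 0.7192, -0.5577, 0.2863)

source (pnp_recover): camera pose = R=[0.9272 -0.0169 -0.3741; -0.2142 0.7955 -0.5668; 0.3072 0.6057 0.7340], t=(-0.2700, 0.1100, 5.9599)
after S1 (rot_of_se3): [0.9272 -0.0169 -0.3741; -0.2142 0.7955 -0.5668; 0.3072 0.6057 0.7340]
after S2 (compose_so3): [0.2140 -0.9737 0.0777; -0.6307 -0.1984 -0.7502; 0.7459 0.1116 -0.6566]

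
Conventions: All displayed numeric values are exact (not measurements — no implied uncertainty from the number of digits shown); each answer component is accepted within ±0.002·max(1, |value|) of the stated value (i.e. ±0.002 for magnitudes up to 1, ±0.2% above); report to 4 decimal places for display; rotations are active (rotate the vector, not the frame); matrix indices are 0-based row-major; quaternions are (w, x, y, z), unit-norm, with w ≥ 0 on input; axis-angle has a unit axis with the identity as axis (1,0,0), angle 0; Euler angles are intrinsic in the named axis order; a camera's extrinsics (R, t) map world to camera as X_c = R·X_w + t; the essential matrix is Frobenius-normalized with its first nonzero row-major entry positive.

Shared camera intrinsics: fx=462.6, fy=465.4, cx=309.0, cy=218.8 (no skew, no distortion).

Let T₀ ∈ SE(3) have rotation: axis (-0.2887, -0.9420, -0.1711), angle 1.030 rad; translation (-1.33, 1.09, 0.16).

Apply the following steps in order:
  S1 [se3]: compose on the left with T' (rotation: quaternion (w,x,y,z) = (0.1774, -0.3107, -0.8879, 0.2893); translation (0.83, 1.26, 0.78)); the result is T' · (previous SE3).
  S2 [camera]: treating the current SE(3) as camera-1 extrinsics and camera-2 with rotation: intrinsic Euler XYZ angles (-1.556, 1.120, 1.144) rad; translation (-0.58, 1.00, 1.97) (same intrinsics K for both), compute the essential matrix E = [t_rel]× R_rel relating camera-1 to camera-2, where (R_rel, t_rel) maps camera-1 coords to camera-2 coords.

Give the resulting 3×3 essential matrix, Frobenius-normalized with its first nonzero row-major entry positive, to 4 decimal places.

matrix = [0.6833 0.0170 0.1557; -0.1276 0.3940 0.1971; -0.0120 0.4755 0.2683]

after S1 (compose_se3): R=[-0.8312 0.3010 0.4675; 0.0184 0.8552 -0.5179; -0.5557 -0.4218 -0.7164], t=(2.2298, 1.0223, -0.2031)
after S2 (essential): [0.6833 0.0170 0.1557; -0.1276 0.3940 0.1971; -0.0120 0.4755 0.2683]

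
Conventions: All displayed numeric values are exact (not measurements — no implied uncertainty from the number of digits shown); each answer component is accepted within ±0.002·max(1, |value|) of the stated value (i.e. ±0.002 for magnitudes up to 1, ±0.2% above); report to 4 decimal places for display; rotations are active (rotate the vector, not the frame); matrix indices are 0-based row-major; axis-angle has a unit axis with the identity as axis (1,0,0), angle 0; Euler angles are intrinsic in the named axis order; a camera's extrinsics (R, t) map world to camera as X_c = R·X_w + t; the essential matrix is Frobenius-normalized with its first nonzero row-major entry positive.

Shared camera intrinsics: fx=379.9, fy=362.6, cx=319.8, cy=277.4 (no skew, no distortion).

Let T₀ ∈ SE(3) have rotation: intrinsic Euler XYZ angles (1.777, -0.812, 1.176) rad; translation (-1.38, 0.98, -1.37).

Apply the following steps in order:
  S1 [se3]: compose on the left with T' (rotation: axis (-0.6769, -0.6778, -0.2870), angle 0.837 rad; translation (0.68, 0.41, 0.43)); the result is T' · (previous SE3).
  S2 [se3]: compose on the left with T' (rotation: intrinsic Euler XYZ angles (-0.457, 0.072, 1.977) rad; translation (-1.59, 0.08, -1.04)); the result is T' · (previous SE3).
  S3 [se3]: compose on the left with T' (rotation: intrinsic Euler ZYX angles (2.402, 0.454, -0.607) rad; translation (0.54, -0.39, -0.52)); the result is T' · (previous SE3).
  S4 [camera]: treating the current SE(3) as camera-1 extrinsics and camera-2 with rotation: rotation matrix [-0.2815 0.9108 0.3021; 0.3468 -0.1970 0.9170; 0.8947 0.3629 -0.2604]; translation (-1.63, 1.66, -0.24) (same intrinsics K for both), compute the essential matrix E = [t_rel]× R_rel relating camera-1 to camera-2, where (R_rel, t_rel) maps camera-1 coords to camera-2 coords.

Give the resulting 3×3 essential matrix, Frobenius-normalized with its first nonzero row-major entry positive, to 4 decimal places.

matrix = [0.0702 0.3580 -0.5066; -0.0161 -0.0344 -0.4053; 0.1382 0.5887 0.2808]

after S1 (compose_se3): R=[-0.3230 -0.5367 -0.7795; 0.0839 0.8042 -0.5884; 0.9427 -0.2554 -0.2147], t=(0.5060, 0.5233, -1.7376)
after S2 (compose_se3): R=[0.1182 -0.5437 0.8309; 0.1173 -0.8233 -0.5554; 0.9860 0.1631 -0.0336], t=(-2.3939, -0.4315, -2.6652)
after S3 (compose_se3): R=[-0.7632 0.5585 -0.3250; -0.1954 0.2799 0.9399; 0.6159 0.7809 -0.1045], t=(4.0224, -1.0294, -1.2163)
after S4 (essential): [0.0702 0.3580 -0.5066; -0.0161 -0.0344 -0.4053; 0.1382 0.5887 0.2808]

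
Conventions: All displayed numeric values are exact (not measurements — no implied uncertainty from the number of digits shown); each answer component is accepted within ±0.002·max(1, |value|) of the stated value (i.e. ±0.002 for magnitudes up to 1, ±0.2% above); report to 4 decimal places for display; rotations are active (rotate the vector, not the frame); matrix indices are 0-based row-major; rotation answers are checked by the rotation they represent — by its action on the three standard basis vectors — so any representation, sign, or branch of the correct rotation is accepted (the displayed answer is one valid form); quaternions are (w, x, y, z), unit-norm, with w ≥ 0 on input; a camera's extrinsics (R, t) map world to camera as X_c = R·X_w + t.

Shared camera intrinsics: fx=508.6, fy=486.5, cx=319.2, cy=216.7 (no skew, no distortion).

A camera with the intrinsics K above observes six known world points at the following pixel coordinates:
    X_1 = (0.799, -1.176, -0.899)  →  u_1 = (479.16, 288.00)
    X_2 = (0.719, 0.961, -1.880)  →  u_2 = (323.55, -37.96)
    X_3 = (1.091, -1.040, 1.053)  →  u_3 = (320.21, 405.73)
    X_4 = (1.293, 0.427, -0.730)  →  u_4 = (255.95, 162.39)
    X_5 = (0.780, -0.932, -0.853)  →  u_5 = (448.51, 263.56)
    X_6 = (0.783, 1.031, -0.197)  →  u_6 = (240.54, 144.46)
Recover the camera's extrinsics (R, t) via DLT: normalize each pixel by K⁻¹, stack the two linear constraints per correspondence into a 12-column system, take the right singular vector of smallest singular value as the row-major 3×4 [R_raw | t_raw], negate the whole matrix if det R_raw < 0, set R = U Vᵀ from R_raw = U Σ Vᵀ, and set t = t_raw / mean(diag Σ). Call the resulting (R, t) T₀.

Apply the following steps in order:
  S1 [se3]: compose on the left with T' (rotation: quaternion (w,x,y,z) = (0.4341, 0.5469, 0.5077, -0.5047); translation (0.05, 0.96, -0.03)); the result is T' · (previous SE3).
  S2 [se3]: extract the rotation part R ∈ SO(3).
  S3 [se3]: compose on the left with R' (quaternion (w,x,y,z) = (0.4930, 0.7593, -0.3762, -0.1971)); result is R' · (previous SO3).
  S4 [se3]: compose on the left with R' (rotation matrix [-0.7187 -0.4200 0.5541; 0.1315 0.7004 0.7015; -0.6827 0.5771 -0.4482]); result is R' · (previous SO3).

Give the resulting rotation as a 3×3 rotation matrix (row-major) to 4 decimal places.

rotation (matrix) = ((0.7826, 0.1249, -0.6099), (-0.5390, -0.3542, -0.7642), (-0.3114, 0.9268, -0.2099))

source (pnp_recover): camera pose = R=[-0.6711 -0.6467 -0.3624; 0.3353 -0.7008 0.6296; -0.6612 0.3011 0.6872], t=(0.4499, -0.0600, 4.6800)
after S1 (compose_se3): R=[0.4234 -0.7136 0.5581; 0.5381 -0.2976 -0.7886; 0.7289 0.6342 0.2580], t=(-0.5415, -3.6013, -1.0065)
after S2 (rot_of_se3): [0.4234 -0.7136 0.5581; 0.5381 -0.2976 -0.7886; 0.7289 0.6342 0.2580]
after S3 (compose_so3): [-0.4207 -0.7691 0.4811; -0.8860 0.2343 -0.4002; 0.1951 -0.5947 -0.7800]
after S4 (compose_so3): [0.7826 0.1249 -0.6099; -0.5390 -0.3542 -0.7642; -0.3114 0.9268 -0.2099]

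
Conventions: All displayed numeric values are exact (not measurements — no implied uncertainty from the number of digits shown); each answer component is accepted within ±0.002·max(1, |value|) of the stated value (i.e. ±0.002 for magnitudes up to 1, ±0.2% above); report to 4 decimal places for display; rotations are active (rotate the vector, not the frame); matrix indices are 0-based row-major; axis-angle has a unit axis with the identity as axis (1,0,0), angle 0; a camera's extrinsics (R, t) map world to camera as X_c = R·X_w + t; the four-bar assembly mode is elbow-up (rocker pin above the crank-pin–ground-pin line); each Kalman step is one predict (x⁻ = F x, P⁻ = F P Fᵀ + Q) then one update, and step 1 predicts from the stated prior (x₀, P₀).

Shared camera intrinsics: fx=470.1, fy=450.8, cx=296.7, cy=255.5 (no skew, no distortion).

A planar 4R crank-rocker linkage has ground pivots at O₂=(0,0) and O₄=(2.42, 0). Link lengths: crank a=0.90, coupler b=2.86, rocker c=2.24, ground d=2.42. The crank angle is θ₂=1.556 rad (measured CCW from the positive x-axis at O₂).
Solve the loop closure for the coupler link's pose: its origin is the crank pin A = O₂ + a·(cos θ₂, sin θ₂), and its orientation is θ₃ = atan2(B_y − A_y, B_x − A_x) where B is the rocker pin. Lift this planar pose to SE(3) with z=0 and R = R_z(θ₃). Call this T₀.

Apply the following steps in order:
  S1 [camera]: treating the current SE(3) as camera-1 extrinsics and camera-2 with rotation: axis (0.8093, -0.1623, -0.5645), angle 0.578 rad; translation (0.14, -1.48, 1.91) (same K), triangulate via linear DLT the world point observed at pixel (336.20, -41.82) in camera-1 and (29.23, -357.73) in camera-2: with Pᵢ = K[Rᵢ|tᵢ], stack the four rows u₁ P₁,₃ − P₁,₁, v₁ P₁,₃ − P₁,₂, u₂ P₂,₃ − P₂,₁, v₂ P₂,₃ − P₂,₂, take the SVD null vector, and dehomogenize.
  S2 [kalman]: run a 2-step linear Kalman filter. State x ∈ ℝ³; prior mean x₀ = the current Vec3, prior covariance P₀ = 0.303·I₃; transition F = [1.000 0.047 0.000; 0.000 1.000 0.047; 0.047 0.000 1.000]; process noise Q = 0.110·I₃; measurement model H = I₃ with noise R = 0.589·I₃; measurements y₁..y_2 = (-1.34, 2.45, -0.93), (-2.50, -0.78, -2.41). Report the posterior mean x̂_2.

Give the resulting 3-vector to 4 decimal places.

source (fourbar_fk): coupler pose = R=[0.8840 -0.4674 0.0000; 0.4674 0.8840 0.0000; 0.0000 0.0000 1.0000], t=(0.0133, 0.8999, 0.0000)
after S1 (triangulate): (-0.8396, -1.8722, 1.7401)
after S2 (kf_track): (-1.6574, -0.3628, -0.5539)

result = (-1.6574, -0.3628, -0.5539)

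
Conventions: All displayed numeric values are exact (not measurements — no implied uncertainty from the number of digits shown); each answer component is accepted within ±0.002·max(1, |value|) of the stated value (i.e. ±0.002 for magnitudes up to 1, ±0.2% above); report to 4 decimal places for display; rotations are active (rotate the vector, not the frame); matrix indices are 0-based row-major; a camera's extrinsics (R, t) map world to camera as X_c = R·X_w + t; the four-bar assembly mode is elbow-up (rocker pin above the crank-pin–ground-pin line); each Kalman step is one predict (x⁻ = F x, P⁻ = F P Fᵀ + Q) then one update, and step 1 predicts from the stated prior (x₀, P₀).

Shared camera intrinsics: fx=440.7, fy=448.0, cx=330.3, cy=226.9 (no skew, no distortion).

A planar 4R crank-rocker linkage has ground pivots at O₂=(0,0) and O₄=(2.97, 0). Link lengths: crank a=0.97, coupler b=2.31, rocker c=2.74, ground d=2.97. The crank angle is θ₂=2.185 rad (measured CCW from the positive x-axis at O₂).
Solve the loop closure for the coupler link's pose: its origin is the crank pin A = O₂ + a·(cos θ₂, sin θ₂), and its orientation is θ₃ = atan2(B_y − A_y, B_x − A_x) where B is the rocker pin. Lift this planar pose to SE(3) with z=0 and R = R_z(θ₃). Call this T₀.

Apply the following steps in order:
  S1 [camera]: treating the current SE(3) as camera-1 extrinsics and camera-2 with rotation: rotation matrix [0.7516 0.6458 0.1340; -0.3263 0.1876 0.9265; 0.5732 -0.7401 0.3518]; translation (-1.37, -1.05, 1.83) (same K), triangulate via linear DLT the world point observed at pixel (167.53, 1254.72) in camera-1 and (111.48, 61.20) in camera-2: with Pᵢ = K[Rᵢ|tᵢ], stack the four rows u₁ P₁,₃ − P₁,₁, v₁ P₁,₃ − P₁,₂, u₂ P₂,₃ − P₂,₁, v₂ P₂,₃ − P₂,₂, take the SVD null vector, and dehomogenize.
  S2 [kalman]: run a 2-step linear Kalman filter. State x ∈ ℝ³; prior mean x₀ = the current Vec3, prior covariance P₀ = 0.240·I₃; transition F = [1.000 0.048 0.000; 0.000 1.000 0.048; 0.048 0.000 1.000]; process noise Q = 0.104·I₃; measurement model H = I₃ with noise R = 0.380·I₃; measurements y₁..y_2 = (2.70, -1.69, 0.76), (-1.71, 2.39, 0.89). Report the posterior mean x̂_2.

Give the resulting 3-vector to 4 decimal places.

result = (0.1185, 0.5135, 0.7521)

source (fourbar_fk): coupler pose = R=[0.8031 -0.5959 0.0000; 0.5959 0.8031 0.0000; 0.0000 0.0000 1.0000], t=(-0.5590, 0.7927, 0.0000)
after S1 (triangulate): (0.3826, -0.1874, 0.3793)
after S2 (kf_track): (0.1185, 0.5135, 0.7521)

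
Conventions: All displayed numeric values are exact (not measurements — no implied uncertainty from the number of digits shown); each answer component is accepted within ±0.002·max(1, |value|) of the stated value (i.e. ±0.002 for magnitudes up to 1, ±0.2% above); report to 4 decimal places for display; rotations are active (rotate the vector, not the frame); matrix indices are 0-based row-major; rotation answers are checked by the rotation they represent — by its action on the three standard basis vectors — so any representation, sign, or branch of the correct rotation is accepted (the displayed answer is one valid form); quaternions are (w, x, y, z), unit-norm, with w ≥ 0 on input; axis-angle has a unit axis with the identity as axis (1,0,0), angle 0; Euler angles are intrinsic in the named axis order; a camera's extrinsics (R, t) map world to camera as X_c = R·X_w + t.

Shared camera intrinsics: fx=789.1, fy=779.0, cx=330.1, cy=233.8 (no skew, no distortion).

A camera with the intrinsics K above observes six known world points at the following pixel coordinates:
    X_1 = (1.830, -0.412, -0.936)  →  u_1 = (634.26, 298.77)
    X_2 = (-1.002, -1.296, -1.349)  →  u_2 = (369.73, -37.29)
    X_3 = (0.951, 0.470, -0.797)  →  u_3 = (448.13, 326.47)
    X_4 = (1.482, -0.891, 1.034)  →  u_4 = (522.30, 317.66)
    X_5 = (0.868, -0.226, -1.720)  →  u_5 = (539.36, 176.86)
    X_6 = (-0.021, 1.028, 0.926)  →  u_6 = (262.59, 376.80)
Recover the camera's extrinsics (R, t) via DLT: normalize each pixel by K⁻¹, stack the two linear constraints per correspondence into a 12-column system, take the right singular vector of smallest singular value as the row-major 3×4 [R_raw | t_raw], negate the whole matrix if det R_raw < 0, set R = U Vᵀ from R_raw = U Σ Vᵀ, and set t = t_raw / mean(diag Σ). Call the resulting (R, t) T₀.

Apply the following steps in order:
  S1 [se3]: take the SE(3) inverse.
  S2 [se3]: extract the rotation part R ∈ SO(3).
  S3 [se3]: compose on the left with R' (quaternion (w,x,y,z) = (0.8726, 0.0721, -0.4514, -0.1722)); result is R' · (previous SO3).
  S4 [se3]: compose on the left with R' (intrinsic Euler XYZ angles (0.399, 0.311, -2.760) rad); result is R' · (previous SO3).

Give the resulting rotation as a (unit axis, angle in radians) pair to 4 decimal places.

rotation (axis_angle) = ((0.4856, 0.3599, 0.7967), 3.1251)

source (pnp_recover): camera pose = R=[0.8039 -0.5817 -0.1236; 0.5693 0.6927 0.4428; -0.1720 -0.4264 0.8881], t=(0.1700, 0.0900, 6.1494)
after S1 (invert_se3): R=[0.8039 0.5693 -0.1720; -0.5817 0.6927 -0.4264; -0.1236 0.4428 0.8881], t=(0.8697, 2.6584, -5.4798)
after S2 (rot_of_se3): [0.8039 0.5693 -0.1720; -0.5817 0.6927 -0.4264; -0.1236 0.4428 0.8881]
after S3 (compose_so3): [0.3921 0.1068 -0.9137; -0.8388 0.4494 -0.3075; 0.3777 0.8869 0.2658]
after S4 (compose_so3): [-0.5283 0.3364 0.7796; 0.3626 -0.7409 0.5653; 0.7678 0.5813 0.2694]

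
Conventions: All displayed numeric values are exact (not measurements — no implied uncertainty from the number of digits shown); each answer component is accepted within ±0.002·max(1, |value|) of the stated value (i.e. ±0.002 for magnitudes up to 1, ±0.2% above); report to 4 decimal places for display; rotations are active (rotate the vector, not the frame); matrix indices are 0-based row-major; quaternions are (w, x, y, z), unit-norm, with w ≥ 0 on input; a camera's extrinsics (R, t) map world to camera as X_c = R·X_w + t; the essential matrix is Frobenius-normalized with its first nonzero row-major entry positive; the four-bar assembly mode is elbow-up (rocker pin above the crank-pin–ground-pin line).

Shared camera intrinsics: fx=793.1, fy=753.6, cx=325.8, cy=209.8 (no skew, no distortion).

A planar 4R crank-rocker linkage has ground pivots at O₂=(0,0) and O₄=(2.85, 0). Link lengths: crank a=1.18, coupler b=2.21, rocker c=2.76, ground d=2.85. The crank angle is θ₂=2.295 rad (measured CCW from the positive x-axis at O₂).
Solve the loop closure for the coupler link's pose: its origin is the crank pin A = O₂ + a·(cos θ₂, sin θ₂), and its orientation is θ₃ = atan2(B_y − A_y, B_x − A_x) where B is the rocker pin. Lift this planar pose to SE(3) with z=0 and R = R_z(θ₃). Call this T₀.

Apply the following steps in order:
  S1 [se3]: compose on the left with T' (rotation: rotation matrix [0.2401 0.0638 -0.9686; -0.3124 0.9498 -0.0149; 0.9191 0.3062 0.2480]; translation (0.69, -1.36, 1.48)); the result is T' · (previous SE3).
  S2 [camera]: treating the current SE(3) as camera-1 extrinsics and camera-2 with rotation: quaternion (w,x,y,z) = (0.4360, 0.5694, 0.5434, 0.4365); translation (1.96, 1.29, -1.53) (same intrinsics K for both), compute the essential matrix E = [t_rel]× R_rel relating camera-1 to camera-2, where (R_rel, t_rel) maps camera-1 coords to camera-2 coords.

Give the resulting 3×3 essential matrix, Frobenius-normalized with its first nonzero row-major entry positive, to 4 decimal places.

matrix = [0.0864 0.1317 0.2550; 0.1759 -0.6711 0.1196; 0.2294 0.1356 0.5862]

source (fourbar_fk): coupler pose = R=[0.8342 -0.5514 0.0000; 0.5514 0.8342 0.0000; 0.0000 0.0000 1.0000], t=(-0.7818, 0.8839, 0.0000)
after S1 (compose_se3): R=[0.2355 -0.0792 -0.9686; 0.2631 0.9647 -0.0149; 0.9356 -0.2513 0.2480], t=(0.5587, -0.2762, 1.0321)
after S2 (essential): [0.0864 0.1317 0.2550; 0.1759 -0.6711 0.1196; 0.2294 0.1356 0.5862]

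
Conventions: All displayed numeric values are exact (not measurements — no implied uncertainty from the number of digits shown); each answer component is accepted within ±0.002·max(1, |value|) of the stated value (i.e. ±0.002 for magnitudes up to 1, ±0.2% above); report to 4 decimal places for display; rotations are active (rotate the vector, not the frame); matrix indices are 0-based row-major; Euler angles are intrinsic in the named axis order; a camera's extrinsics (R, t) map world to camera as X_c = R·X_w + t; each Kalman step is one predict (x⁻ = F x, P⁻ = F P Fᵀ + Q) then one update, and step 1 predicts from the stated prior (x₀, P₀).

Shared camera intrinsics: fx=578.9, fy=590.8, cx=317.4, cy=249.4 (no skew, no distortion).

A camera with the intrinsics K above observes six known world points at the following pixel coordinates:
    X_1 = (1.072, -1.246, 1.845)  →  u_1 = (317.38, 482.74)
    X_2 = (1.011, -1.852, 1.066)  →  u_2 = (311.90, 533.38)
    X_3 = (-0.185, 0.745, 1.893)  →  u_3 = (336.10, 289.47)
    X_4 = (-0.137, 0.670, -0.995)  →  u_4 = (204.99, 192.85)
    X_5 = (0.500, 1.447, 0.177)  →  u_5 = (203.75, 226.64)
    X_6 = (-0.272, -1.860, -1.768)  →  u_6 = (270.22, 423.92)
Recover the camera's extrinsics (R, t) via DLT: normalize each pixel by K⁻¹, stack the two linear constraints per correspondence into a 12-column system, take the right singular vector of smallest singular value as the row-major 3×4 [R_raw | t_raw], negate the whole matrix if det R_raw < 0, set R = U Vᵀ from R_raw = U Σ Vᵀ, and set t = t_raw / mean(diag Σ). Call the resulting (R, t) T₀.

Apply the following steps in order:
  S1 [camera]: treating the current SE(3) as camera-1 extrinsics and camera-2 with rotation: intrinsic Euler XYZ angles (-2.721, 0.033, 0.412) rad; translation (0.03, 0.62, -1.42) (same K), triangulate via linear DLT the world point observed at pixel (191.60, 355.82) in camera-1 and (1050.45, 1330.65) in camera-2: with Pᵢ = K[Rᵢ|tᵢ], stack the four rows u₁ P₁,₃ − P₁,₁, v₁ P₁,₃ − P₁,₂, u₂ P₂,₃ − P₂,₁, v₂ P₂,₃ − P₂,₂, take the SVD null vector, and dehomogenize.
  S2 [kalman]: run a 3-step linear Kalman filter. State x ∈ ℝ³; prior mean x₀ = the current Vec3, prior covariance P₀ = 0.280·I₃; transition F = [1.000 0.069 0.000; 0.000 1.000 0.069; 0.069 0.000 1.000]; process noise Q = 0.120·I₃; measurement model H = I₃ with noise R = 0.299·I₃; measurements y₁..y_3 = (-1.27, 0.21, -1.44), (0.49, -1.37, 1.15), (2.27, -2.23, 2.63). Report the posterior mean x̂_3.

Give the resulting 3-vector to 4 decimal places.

result = (1.0140, -1.4592, 1.1420)

source (pnp_recover): camera pose = R=[-0.8066 -0.3955 0.4392; 0.5668 -0.7283 0.3852; 0.1675 0.5597 0.8116], t=(-0.4400, 0.4403, 5.7711)
after S1 (triangulate): (0.1598, -1.0818, -1.6039)
after S2 (kf_track): (1.0140, -1.4592, 1.1420)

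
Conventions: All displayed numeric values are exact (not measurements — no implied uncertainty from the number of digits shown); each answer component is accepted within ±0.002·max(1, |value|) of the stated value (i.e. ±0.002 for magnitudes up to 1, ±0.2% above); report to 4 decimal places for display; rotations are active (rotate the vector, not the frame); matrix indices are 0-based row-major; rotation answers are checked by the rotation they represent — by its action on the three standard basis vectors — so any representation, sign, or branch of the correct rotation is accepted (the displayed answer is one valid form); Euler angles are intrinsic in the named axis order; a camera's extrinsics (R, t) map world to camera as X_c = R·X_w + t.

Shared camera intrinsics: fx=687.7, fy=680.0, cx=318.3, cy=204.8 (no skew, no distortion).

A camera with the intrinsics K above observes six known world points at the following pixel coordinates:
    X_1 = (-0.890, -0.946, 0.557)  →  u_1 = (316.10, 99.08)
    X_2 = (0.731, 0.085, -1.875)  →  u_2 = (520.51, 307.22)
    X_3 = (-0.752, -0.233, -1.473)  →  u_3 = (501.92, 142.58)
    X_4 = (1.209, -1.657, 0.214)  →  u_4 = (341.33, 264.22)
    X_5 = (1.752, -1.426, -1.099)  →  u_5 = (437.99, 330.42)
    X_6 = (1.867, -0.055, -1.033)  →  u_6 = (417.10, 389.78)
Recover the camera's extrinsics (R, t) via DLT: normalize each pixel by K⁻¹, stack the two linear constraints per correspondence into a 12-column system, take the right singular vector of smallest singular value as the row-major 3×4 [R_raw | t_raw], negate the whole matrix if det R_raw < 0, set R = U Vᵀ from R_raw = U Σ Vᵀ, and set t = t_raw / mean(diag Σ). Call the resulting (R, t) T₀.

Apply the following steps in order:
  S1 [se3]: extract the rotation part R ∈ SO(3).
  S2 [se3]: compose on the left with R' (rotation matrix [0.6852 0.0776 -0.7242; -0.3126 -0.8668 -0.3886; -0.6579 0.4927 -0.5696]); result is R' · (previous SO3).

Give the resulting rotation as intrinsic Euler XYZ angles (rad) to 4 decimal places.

rotation (euler_xyz) = (-0.6763, -0.9939, -1.8710)

source (pnp_recover): camera pose = R=[-0.0953 -0.2602 -0.9609; 0.9670 0.2048 -0.1514; 0.2362 -0.9436 0.2321], t=(0.1800, -0.0400, 6.7698)
after S1 (rot_of_se3): [-0.0953 -0.2602 -0.9609; 0.9670 0.2048 -0.1514; 0.2362 -0.9436 0.2321]
after S2 (compose_so3): [-0.1613 0.5210 -0.8382; -0.9002 0.2705 0.3414; 0.4046 0.8096 0.4254]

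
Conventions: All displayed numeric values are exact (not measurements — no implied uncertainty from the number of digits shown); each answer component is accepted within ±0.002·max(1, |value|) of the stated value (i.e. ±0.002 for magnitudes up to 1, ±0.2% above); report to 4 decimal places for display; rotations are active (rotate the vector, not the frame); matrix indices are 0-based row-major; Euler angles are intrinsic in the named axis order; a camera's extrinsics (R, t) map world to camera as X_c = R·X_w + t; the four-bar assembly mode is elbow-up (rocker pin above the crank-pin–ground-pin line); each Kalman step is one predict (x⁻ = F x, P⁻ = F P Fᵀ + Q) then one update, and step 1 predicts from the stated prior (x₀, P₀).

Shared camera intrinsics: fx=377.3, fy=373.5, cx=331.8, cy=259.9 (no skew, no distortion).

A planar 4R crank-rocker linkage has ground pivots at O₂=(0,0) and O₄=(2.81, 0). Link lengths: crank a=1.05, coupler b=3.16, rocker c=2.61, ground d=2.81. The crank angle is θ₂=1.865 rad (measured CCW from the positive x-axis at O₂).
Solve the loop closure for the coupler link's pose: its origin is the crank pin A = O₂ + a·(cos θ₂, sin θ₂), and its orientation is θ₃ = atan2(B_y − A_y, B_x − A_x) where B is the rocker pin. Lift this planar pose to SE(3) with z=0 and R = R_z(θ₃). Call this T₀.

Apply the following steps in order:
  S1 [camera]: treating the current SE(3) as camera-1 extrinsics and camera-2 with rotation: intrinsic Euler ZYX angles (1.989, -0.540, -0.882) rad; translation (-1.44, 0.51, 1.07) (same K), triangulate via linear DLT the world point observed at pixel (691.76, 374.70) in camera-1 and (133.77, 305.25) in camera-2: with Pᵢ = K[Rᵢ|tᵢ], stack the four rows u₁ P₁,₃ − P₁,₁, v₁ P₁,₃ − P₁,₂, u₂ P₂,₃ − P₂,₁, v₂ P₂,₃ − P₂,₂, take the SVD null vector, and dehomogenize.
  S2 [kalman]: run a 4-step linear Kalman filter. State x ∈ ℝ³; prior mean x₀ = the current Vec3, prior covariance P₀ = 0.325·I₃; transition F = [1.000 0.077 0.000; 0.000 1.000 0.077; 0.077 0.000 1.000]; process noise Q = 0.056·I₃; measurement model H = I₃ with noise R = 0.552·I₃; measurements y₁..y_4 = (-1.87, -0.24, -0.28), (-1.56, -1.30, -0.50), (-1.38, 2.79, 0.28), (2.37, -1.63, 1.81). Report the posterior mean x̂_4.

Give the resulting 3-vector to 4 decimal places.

result = (0.1359, -0.2603, 0.8418)

source (fourbar_fk): coupler pose = R=[0.8664 -0.4993 0.0000; 0.4993 0.8664 0.0000; 0.0000 0.0000 1.0000], t=(-0.3045, 1.0049, 0.0000)
after S1 (triangulate): (1.6145, -1.4197, 1.8901)
after S2 (kf_track): (0.1359, -0.2603, 0.8418)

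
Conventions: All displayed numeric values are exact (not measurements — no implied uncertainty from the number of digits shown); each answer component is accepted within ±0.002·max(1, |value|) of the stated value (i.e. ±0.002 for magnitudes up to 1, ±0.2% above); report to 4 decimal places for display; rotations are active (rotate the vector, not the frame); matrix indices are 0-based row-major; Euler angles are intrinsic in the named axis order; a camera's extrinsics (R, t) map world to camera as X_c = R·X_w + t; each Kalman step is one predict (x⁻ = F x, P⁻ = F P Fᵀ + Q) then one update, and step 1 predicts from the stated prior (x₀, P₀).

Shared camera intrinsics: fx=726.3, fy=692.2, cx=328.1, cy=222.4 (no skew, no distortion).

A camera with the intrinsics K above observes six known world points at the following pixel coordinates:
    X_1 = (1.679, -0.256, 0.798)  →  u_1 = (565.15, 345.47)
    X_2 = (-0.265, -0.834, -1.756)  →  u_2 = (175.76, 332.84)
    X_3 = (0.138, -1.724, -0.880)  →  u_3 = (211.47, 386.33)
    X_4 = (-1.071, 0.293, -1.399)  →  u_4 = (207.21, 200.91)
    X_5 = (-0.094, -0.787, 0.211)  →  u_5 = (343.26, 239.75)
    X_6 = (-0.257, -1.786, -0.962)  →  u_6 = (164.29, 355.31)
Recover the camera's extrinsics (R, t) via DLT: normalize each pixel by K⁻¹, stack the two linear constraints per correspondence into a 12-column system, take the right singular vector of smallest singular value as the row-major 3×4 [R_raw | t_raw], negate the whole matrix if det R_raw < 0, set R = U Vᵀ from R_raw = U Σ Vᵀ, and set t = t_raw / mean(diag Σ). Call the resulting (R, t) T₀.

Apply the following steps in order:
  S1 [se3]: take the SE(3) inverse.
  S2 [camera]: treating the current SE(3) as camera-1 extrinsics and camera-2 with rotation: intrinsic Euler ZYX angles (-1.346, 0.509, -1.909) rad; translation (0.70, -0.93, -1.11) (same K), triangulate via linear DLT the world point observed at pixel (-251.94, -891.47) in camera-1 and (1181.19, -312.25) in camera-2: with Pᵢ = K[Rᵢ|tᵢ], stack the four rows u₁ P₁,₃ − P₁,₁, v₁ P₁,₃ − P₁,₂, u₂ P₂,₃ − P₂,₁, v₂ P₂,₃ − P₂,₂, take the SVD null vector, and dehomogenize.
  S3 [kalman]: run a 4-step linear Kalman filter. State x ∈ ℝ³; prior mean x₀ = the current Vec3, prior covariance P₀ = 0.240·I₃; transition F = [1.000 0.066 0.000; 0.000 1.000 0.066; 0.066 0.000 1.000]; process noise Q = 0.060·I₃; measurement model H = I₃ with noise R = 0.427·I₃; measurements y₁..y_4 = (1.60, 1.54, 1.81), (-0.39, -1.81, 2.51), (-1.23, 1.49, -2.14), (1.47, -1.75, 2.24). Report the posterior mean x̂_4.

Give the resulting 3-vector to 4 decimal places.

source (pnp_recover): camera pose = R=[0.6336 0.3817 0.6729; 0.7708 -0.3864 -0.5066; 0.0666 0.8397 -0.5390], t=(0.3300, 0.0100, 6.1496)
after S1 (invert_se3): R=[0.6336 0.7708 0.0666; 0.3817 -0.3864 0.8397; 0.6729 -0.5066 -0.5390], t=(-0.6267, -5.2858, 3.0974)
after S2 (triangulate): (-1.1329, -1.6269, -0.2072)
after S3 (kf_track): (0.0970, -0.5051, 0.8100)

result = (0.0970, -0.5051, 0.8100)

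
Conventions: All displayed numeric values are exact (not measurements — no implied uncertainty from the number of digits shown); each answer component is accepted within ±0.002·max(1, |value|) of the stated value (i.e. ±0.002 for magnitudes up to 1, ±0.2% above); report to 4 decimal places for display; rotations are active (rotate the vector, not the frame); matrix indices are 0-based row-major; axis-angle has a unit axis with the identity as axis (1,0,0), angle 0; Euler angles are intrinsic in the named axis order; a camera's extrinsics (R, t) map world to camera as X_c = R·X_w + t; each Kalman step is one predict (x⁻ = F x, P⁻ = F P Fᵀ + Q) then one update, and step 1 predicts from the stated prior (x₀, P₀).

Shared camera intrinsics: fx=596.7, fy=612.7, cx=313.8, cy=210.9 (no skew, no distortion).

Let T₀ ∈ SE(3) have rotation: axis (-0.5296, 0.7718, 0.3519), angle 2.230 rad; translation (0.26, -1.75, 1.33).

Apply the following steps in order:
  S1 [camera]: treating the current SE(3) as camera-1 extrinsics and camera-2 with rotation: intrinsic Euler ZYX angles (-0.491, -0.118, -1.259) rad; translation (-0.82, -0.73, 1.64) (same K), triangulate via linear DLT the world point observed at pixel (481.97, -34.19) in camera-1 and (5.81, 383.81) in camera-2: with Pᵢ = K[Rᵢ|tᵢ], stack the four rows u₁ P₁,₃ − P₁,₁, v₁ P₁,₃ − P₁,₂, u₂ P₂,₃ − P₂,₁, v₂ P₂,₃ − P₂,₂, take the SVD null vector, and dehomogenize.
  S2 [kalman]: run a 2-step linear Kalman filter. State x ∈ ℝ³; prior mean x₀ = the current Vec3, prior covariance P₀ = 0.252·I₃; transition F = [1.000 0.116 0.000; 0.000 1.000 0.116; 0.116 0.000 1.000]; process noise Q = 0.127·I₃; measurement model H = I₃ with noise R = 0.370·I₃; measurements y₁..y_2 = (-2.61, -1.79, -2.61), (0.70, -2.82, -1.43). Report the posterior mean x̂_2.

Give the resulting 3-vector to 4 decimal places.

after S1 (triangulate): (-0.5725, 0.2732, 1.0039)
after S2 (kf_track): (-0.6910, -1.7510, -1.2579)

result = (-0.6910, -1.7510, -1.2579)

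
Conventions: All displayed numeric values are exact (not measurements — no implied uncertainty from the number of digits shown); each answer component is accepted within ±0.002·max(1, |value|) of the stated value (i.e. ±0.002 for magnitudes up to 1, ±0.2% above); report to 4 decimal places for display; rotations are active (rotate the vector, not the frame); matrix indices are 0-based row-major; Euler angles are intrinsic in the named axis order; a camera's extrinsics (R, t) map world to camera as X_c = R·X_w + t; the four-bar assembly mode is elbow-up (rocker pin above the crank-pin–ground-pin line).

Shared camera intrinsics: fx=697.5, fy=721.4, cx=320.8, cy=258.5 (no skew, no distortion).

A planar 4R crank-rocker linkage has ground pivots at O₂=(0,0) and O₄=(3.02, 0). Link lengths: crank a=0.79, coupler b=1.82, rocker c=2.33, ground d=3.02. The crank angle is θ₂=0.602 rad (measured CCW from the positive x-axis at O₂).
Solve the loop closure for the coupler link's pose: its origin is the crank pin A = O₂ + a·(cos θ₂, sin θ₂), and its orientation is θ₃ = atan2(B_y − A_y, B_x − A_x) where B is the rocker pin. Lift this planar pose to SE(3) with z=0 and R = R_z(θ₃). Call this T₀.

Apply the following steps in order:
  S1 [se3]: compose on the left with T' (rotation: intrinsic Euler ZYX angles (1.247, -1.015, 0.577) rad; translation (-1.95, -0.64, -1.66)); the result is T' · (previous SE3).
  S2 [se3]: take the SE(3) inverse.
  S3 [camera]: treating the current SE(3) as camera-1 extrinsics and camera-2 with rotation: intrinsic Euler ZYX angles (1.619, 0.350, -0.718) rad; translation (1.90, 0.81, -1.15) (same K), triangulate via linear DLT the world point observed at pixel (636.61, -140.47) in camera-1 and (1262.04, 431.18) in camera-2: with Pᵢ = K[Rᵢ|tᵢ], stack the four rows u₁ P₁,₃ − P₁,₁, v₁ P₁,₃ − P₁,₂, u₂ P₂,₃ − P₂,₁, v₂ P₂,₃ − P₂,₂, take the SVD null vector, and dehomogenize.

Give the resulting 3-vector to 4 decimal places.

source (fourbar_fk): coupler pose = R=[0.5821 -0.8131 0.0000; 0.8131 0.5821 0.0000; 0.0000 0.0000 1.0000], t=(0.6511, 0.4474, 0.0000)
after S1 (compose_se3): R=[-0.6682 -0.6848 0.2906; 0.1508 -0.5072 -0.8485; 0.7285 -0.5232 0.4422], t=(-2.2621, -0.3916, -0.9781)
after S2 (invert_se3): R=[-0.6682 0.1508 0.7285; -0.6848 -0.5072 -0.5232; 0.2906 -0.8485 0.4422], t=(-0.7400, -2.2595, 0.7578)
after S3 (triangulate): (-1.3411, -1.6462, 1.6867)

result = (-1.3411, -1.6462, 1.6867)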